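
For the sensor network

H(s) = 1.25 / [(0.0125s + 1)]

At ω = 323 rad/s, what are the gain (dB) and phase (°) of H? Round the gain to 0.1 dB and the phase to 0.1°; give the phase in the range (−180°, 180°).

-10.4 dB, -76.1°

At ω = 323 rad/s:
pole (1 + j323·0.0125) = 1 + j4.0375 → |·| ≈ 4.1595, ∠ ≈ 76.09°
|H| = 1.25 · 1 / (4.1595) ≈ 0.30052
Gain = 20 log₁₀(0.30052) ≈ -10.44 dB
∠H = (0°) − (76.09°) = -76.09°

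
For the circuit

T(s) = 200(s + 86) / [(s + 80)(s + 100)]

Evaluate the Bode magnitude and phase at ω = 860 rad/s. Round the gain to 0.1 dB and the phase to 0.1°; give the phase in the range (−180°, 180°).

-12.7 dB, -83.8°

At s = jω = j860:
zero (s+86): 86 + j860 → |·| = √(86²+860²) = √746996 ≈ 864.29, ∠ = arctan(860/86) ≈ 84.29°
pole (s+80): 80 + j860 → |·| = √(80²+860²) = √746000 ≈ 863.71, ∠ = arctan(860/80) ≈ 84.69°
pole (s+100): 100 + j860 → |·| = √(100²+860²) = √749600 ≈ 865.79, ∠ = arctan(860/100) ≈ 83.37°
|T| = 200 · 864.29 / 7.4779e+05 ≈ 0.23116
Gain = 20 log₁₀(0.23116) ≈ -12.72 dB
∠T = 84.29° − 168.06° = -83.77°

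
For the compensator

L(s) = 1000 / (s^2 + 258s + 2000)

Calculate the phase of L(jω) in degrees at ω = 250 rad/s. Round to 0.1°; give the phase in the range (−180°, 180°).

-133.2°

Substitute s = j250:
Numerator: 1000 = 1000 + j0
Denominator: (j250)^2 + 258(j250) + 2000 = -60500 + j64500
|N| = √(1000² + 0²) ≈ 1000, ∠N ≈ 0.00°
|D| = √(60500² + 64500²) ≈ 88434, ∠D ≈ 133.17°
∠L = 0.00° − 133.17° = -133.17°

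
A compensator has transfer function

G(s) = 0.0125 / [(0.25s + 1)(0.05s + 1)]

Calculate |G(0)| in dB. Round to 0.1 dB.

G(0) = 0.0125 · 1 / 1 = 0.0125
20 log₁₀(0.0125) ≈ -38.06 dB

-38.1 dB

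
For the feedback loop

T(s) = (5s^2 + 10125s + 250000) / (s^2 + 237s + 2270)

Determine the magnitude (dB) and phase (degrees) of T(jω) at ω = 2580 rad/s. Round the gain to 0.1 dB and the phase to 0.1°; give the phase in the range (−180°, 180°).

Substitute s = j2580:
Numerator: 5(j2580)^2 + 10125(j2580) + 250000 = -33032000 + j26122500
Denominator: (j2580)^2 + 237(j2580) + 2270 = -6654130 + j611460
|N| = √(33032000² + 26122500²) ≈ 4.2113e+07, ∠N ≈ 141.66°
|D| = √(6654130² + 611460²) ≈ 6.6822e+06, ∠D ≈ 174.75°
|T| = 4.2113e+07 / 6.6822e+06 ≈ 6.3023
Gain = 20 log₁₀(6.3023) ≈ 15.99 dB
∠T = 141.66° − 174.75° = -33.09°

16.0 dB, -33.1°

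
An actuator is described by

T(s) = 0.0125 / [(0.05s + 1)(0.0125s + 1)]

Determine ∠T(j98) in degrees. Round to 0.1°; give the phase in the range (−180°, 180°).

At ω = 98 rad/s:
pole (1 + j98·0.05) = 1 + j4.9 → |·| ≈ 5.001, ∠ ≈ 78.47°
pole (1 + j98·0.0125) = 1 + j1.225 → |·| ≈ 1.5813, ∠ ≈ 50.77°
∠T = (0°) − (78.47° + 50.77°) = -129.24°

-129.2°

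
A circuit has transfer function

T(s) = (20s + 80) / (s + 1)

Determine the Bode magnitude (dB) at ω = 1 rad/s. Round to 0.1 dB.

35.3 dB

Substitute s = j1:
Numerator: 20(j1) + 80 = 80 + j20
Denominator: (j1) + 1 = 1 + j1
|N| = √(80² + 20²) ≈ 82.462, ∠N ≈ 14.04°
|D| = √(1² + 1²) ≈ 1.4142, ∠D ≈ 45.00°
|T| = 82.462 / 1.4142 ≈ 58.31
Gain = 20 log₁₀(58.31) ≈ 35.31 dB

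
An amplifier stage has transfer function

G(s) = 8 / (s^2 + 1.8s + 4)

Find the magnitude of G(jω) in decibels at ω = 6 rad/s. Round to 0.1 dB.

At s = jω = j6:
quadratic: (j6)² + 1.8·j6 + 4 = -32 + j10.8 → |·| ≈ 33.773, ∠ ≈ 161.35°
|G| = 8 / 33.773 ≈ 0.23688
Gain = 20 log₁₀(0.23688) ≈ -12.51 dB

-12.5 dB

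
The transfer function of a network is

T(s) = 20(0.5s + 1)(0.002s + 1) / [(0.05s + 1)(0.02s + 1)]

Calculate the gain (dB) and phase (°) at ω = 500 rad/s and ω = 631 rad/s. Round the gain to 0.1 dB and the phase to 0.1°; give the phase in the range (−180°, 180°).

At ω = 500 rad/s:
zero (1 + j500·0.5) = 1 + j250 → |·| ≈ 250, ∠ ≈ 89.77°
zero (1 + j500·0.002) = 1 + j1 → |·| ≈ 1.4142, ∠ ≈ 45.00°
pole (1 + j500·0.05) = 1 + j25 → |·| ≈ 25.02, ∠ ≈ 87.71°
pole (1 + j500·0.02) = 1 + j10 → |·| ≈ 10.05, ∠ ≈ 84.29°
|T| = 20 · 250 · 1.4142 / (25.02 · 10.05) ≈ 28.121
Gain = 20 log₁₀(28.121) ≈ 28.98 dB
∠T = (89.77° + 45.00°) − (87.71° + 84.29°) = -37.23°

At ω = 631 rad/s:
zero (1 + j631·0.5) = 1 + j315.5 → |·| ≈ 315.5, ∠ ≈ 89.82°
zero (1 + j631·0.002) = 1 + j1.262 → |·| ≈ 1.6102, ∠ ≈ 51.61°
pole (1 + j631·0.05) = 1 + j31.55 → |·| ≈ 31.566, ∠ ≈ 88.18°
pole (1 + j631·0.02) = 1 + j12.62 → |·| ≈ 12.66, ∠ ≈ 85.47°
|T| = 20 · 315.5 · 1.6102 / (31.566 · 12.66) ≈ 25.425
Gain = 20 log₁₀(25.425) ≈ 28.11 dB
∠T = (89.82° + 51.61°) − (88.18° + 85.47°) = -32.22°

ω = 500: 29.0 dB, -37.2°; ω = 631: 28.1 dB, -32.2°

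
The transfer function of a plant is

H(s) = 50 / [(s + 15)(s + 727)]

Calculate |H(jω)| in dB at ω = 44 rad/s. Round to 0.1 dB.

At s = jω = j44:
pole (s+15): 15 + j44 → |·| = √(15²+44²) = √2161 ≈ 46.487, ∠ = arctan(44/15) ≈ 71.18°
pole (s+727): 727 + j44 → |·| = √(727²+44²) = √530465 ≈ 728.33, ∠ = arctan(44/727) ≈ 3.46°
|H| = 50 / 33858 ≈ 0.0014768
Gain = 20 log₁₀(0.0014768) ≈ -56.61 dB

-56.6 dB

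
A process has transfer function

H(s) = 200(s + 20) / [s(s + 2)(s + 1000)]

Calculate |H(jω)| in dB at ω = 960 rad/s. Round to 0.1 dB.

At s = jω = j960:
zero (s+20): 20 + j960 → |·| = √(20²+960²) = √922000 ≈ 960.21, ∠ = arctan(960/20) ≈ 88.81°
pole (s+2): 2 + j960 → |·| = √(2²+960²) = √921604 ≈ 960, ∠ = arctan(960/2) ≈ 89.88°
pole (s+1000): 1000 + j960 → |·| = √(1000²+960²) = √1921600 ≈ 1386.2, ∠ = arctan(960/1000) ≈ 43.83°
pole at origin: |s| = 960, ∠ = 90.00° (in denominator)
|H| = 200 · 960.21 / 1.2775e+09 ≈ 0.00015033
Gain = 20 log₁₀(0.00015033) ≈ -76.46 dB

-76.5 dB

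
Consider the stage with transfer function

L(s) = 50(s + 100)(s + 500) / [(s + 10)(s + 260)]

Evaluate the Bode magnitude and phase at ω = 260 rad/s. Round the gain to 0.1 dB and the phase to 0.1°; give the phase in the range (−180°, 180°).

38.3 dB, -36.4°

At s = jω = j260:
zero (s+100): 100 + j260 → |·| = √(100²+260²) = √77600 ≈ 278.57, ∠ = arctan(260/100) ≈ 68.96°
zero (s+500): 500 + j260 → |·| = √(500²+260²) = √317600 ≈ 563.56, ∠ = arctan(260/500) ≈ 27.47°
pole (s+10): 10 + j260 → |·| = √(10²+260²) = √67700 ≈ 260.19, ∠ = arctan(260/10) ≈ 87.80°
pole (s+260): 260 + j260 → |·| = √(260²+260²) = √135200 ≈ 367.7, ∠ = arctan(260/260) ≈ 45.00°
|L| = 50 · 1.5699e+05 / 95672 ≈ 82.046
Gain = 20 log₁₀(82.046) ≈ 38.28 dB
∠L = 96.43° − 132.80° = -36.37°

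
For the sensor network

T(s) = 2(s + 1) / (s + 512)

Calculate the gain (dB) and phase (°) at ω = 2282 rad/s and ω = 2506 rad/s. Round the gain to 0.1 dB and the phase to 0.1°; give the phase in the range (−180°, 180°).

ω = 2282: 5.8 dB, 12.6°; ω = 2506: 5.8 dB, 11.5°

At s = jω = j2282:
zero (s+1): 1 + j2282 → |·| = √(1²+2282²) = √5207525 ≈ 2282, ∠ = arctan(2282/1) ≈ 89.97°
pole (s+512): 512 + j2282 → |·| = √(512²+2282²) = √5469668 ≈ 2338.7, ∠ = arctan(2282/512) ≈ 77.35°
|T| = 2 · 2282 / 2338.7 ≈ 1.9515
Gain = 20 log₁₀(1.9515) ≈ 5.81 dB
∠T = 89.97° − 77.35° = 12.62°

At s = jω = j2506:
zero (s+1): 1 + j2506 → |·| = √(1²+2506²) = √6280037 ≈ 2506, ∠ = arctan(2506/1) ≈ 89.98°
pole (s+512): 512 + j2506 → |·| = √(512²+2506²) = √6542180 ≈ 2557.8, ∠ = arctan(2506/512) ≈ 78.45°
|T| = 2 · 2506 / 2557.8 ≈ 1.9595
Gain = 20 log₁₀(1.9595) ≈ 5.84 dB
∠T = 89.98° − 78.45° = 11.53°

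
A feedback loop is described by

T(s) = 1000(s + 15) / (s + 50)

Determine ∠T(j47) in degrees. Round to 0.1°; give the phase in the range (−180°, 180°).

At s = jω = j47:
zero (s+15): 15 + j47 → |·| = √(15²+47²) = √2434 ≈ 49.336, ∠ = arctan(47/15) ≈ 72.30°
pole (s+50): 50 + j47 → |·| = √(50²+47²) = √4709 ≈ 68.622, ∠ = arctan(47/50) ≈ 43.23°
∠T = 72.30° − 43.23° = 29.07°

29.1°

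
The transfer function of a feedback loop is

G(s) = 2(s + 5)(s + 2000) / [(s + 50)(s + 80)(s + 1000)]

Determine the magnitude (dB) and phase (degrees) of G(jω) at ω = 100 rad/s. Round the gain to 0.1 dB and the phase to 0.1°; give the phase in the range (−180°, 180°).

At s = jω = j100:
zero (s+5): 5 + j100 → |·| = √(5²+100²) = √10025 ≈ 100.12, ∠ = arctan(100/5) ≈ 87.14°
zero (s+2000): 2000 + j100 → |·| = √(2000²+100²) = √4010000 ≈ 2002.5, ∠ = arctan(100/2000) ≈ 2.86°
pole (s+50): 50 + j100 → |·| = √(50²+100²) = √12500 ≈ 111.8, ∠ = arctan(100/50) ≈ 63.43°
pole (s+80): 80 + j100 → |·| = √(80²+100²) = √16400 ≈ 128.06, ∠ = arctan(100/80) ≈ 51.34°
pole (s+1000): 1000 + j100 → |·| = √(1000²+100²) = √1010000 ≈ 1005, ∠ = arctan(100/1000) ≈ 5.71°
|G| = 2 · 2.0049e+05 / 1.4389e+07 ≈ 0.027867
Gain = 20 log₁₀(0.027867) ≈ -31.10 dB
∠G = 90.00° − 120.48° = -30.48°

-31.1 dB, -30.5°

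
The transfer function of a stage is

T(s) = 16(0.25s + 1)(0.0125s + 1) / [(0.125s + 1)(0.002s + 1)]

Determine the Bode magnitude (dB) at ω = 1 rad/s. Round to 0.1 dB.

24.3 dB

At ω = 1 rad/s:
zero (1 + j1·0.25) = 1 + j0.25 → |·| ≈ 1.0308, ∠ ≈ 14.04°
zero (1 + j1·0.0125) = 1 + j0.0125 → |·| ≈ 1.0001, ∠ ≈ 0.72°
pole (1 + j1·0.125) = 1 + j0.125 → |·| ≈ 1.0078, ∠ ≈ 7.13°
pole (1 + j1·0.002) = 1 + j0.002 → |·| ≈ 1, ∠ ≈ 0.11°
|T| = 16 · 1.0308 · 1.0001 / (1.0078 · 1) ≈ 16.367
Gain = 20 log₁₀(16.367) ≈ 24.28 dB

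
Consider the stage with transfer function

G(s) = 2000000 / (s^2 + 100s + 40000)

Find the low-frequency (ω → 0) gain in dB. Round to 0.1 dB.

34.0 dB

G(0) = 2000000 / 40000 = 50
20 log₁₀(50) ≈ 33.98 dB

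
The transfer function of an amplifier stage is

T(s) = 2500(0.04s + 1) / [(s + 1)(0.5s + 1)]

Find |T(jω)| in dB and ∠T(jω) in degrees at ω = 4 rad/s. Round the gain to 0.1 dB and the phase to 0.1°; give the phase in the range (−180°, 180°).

48.8 dB, -130.3°

At ω = 4 rad/s:
zero (1 + j4·0.04) = 1 + j0.16 → |·| ≈ 1.0127, ∠ ≈ 9.09°
pole (1 + j4·1) = 1 + j4 → |·| ≈ 4.1231, ∠ ≈ 75.96°
pole (1 + j4·0.5) = 1 + j2 → |·| ≈ 2.2361, ∠ ≈ 63.43°
|T| = 2500 · 1.0127 / (4.1231 · 2.2361) ≈ 274.6
Gain = 20 log₁₀(274.6) ≈ 48.77 dB
∠T = (9.09°) − (75.96° + 63.43°) = -130.30°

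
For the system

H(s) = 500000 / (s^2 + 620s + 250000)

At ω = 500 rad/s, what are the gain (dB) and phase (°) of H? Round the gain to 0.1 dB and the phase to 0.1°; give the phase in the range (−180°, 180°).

4.2 dB, -90.0°

At s = jω = j500:
quadratic: (j500)² + 620·j500 + 250000 = 0 + j310000 → |·| ≈ 3.1e+05, ∠ ≈ 90.00°
|H| = 500000 / 3.1e+05 ≈ 1.6129
Gain = 20 log₁₀(1.6129) ≈ 4.15 dB
∠H = 0.00° − 90.00° = -90.00°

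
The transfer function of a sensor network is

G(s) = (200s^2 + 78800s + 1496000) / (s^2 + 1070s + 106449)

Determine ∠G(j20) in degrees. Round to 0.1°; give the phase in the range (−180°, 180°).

36.7°

Substitute s = j20:
Numerator: 200(j20)^2 + 78800(j20) + 1496000 = 1416000 + j1576000
Denominator: (j20)^2 + 1070(j20) + 106449 = 106049 + j21400
|N| = √(1416000² + 1576000²) ≈ 2.1187e+06, ∠N ≈ 48.06°
|D| = √(106049² + 21400²) ≈ 1.0819e+05, ∠D ≈ 11.41°
∠G = 48.06° − 11.41° = 36.65°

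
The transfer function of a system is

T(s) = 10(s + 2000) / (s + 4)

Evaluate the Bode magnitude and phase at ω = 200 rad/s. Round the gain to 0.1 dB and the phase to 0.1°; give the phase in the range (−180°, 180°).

At s = jω = j200:
zero (s+2000): 2000 + j200 → |·| = √(2000²+200²) = √4040000 ≈ 2010, ∠ = arctan(200/2000) ≈ 5.71°
pole (s+4): 4 + j200 → |·| = √(4²+200²) = √40016 ≈ 200.04, ∠ = arctan(200/4) ≈ 88.85°
|T| = 10 · 2010 / 200.04 ≈ 100.48
Gain = 20 log₁₀(100.48) ≈ 40.04 dB
∠T = 5.71° − 88.85° = -83.14°

40.0 dB, -83.1°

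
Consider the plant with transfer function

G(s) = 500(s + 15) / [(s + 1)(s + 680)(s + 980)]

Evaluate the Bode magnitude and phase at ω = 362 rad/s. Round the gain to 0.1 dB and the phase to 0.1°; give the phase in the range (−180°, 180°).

-64.1 dB, -50.5°

At s = jω = j362:
zero (s+15): 15 + j362 → |·| = √(15²+362²) = √131269 ≈ 362.31, ∠ = arctan(362/15) ≈ 87.63°
pole (s+1): 1 + j362 → |·| = √(1²+362²) = √131045 ≈ 362, ∠ = arctan(362/1) ≈ 89.84°
pole (s+680): 680 + j362 → |·| = √(680²+362²) = √593444 ≈ 770.35, ∠ = arctan(362/680) ≈ 28.03°
pole (s+980): 980 + j362 → |·| = √(980²+362²) = √1091444 ≈ 1044.7, ∠ = arctan(362/980) ≈ 20.27°
|G| = 500 · 362.31 / 2.9133e+08 ≈ 0.00062182
Gain = 20 log₁₀(0.00062182) ≈ -64.13 dB
∠G = 87.63° − 138.14° = -50.51°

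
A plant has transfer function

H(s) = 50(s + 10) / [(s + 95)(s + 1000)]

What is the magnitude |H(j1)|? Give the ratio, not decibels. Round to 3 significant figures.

0.00529

At s = jω = j1:
zero (s+10): 10 + j1 → |·| = √(10²+1²) = √101 ≈ 10.05, ∠ = arctan(1/10) ≈ 5.71°
pole (s+95): 95 + j1 → |·| = √(95²+1²) = √9026 ≈ 95.005, ∠ = arctan(1/95) ≈ 0.60°
pole (s+1000): 1000 + j1 → |·| = √(1000²+1²) = √1000001 ≈ 1000, ∠ = arctan(1/1000) ≈ 0.06°
|H| = 50 · 10.05 / 95005 ≈ 0.0052892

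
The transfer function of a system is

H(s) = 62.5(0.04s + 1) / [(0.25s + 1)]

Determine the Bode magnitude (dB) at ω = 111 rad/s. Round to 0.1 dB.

20.2 dB

At ω = 111 rad/s:
zero (1 + j111·0.04) = 1 + j4.44 → |·| ≈ 4.5512, ∠ ≈ 77.31°
pole (1 + j111·0.25) = 1 + j27.75 → |·| ≈ 27.768, ∠ ≈ 87.94°
|H| = 62.5 · 4.5512 / (27.768) ≈ 10.244
Gain = 20 log₁₀(10.244) ≈ 20.21 dB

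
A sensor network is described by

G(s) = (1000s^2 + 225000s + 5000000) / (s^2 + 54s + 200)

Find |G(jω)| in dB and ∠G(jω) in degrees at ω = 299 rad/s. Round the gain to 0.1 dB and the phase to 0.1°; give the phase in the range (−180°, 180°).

61.5 dB, -28.3°

Substitute s = j299:
Numerator: 1000(j299)^2 + 225000(j299) + 5000000 = -84401000 + j67275000
Denominator: (j299)^2 + 54(j299) + 200 = -89201 + j16146
|N| = √(84401000² + 67275000²) ≈ 1.0793e+08, ∠N ≈ 141.44°
|D| = √(89201² + 16146²) ≈ 90650, ∠D ≈ 169.74°
|G| = 1.0793e+08 / 90650 ≈ 1190.6
Gain = 20 log₁₀(1190.6) ≈ 61.52 dB
∠G = 141.44° − 169.74° = -28.30°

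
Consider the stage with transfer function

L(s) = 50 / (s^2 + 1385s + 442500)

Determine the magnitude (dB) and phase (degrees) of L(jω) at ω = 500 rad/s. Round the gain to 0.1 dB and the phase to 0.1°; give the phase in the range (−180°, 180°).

Substitute s = j500:
Numerator: 50 = 50 + j0
Denominator: (j500)^2 + 1385(j500) + 442500 = 192500 + j692500
|N| = √(50² + 0²) ≈ 50, ∠N ≈ 0.00°
|D| = √(192500² + 692500²) ≈ 7.1876e+05, ∠D ≈ 74.47°
|L| = 50 / 7.1876e+05 ≈ 6.9564e-05
Gain = 20 log₁₀(6.9564e-05) ≈ -83.15 dB
∠L = 0.00° − 74.47° = -74.47°

-83.2 dB, -74.5°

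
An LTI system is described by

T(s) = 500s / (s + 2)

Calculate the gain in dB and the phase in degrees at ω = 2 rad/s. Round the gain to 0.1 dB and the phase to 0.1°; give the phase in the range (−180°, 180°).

51.0 dB, 45.0°

At s = jω = j2:
zero at origin: s = j2 → |·| = 2, ∠ = 90.00°
pole (s+2): 2 + j2 → |·| = √(2²+2²) = √8 ≈ 2.8284, ∠ = arctan(2/2) ≈ 45.00°
|T| = 500 · 2 / 2.8284 ≈ 353.56
Gain = 20 log₁₀(353.56) ≈ 50.97 dB
∠T = 90.00° − 45.00° = 45.00°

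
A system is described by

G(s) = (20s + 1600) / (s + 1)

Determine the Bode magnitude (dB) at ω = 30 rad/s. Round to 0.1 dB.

Substitute s = j30:
Numerator: 20(j30) + 1600 = 1600 + j600
Denominator: (j30) + 1 = 1 + j30
|N| = √(1600² + 600²) ≈ 1708.8, ∠N ≈ 20.56°
|D| = √(1² + 30²) ≈ 30.017, ∠D ≈ 88.09°
|G| = 1708.8 / 30.017 ≈ 56.928
Gain = 20 log₁₀(56.928) ≈ 35.11 dB

35.1 dB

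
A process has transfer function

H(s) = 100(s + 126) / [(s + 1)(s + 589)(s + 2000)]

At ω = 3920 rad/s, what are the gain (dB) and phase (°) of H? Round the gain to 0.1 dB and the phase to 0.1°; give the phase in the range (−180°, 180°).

-104.8 dB, -146.3°

At s = jω = j3920:
zero (s+126): 126 + j3920 → |·| = √(126²+3920²) = √15382276 ≈ 3922, ∠ = arctan(3920/126) ≈ 88.16°
pole (s+1): 1 + j3920 → |·| = √(1²+3920²) = √15366401 ≈ 3920, ∠ = arctan(3920/1) ≈ 89.99°
pole (s+589): 589 + j3920 → |·| = √(589²+3920²) = √15713321 ≈ 3964, ∠ = arctan(3920/589) ≈ 81.45°
pole (s+2000): 2000 + j3920 → |·| = √(2000²+3920²) = √19366400 ≈ 4400.7, ∠ = arctan(3920/2000) ≈ 62.97°
|H| = 100 · 3922 / 6.8382e+10 ≈ 5.7354e-06
Gain = 20 log₁₀(5.7354e-06) ≈ -104.83 dB
∠H = 88.16° − 234.41° = -146.25°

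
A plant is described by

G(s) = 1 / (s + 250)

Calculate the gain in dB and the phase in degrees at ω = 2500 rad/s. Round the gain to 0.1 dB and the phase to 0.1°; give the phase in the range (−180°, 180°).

-68.0 dB, -84.3°

Substitute s = j2500:
Numerator: 1 = 1 + j0
Denominator: (j2500) + 250 = 250 + j2500
|N| = √(1² + 0²) ≈ 1, ∠N ≈ 0.00°
|D| = √(250² + 2500²) ≈ 2512.5, ∠D ≈ 84.29°
|G| = 1 / 2512.5 ≈ 0.00039801
Gain = 20 log₁₀(0.00039801) ≈ -68.00 dB
∠G = 0.00° − 84.29° = -84.29°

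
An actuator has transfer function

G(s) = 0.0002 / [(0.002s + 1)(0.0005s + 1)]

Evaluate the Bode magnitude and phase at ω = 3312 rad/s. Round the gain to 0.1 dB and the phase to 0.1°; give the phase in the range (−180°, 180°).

-96.2 dB, -140.3°

At ω = 3312 rad/s:
pole (1 + j3312·0.002) = 1 + j6.624 → |·| ≈ 6.6991, ∠ ≈ 81.42°
pole (1 + j3312·0.0005) = 1 + j1.656 → |·| ≈ 1.9345, ∠ ≈ 58.87°
|G| = 0.0002 · 1 / (6.6991 · 1.9345) ≈ 1.5433e-05
Gain = 20 log₁₀(1.5433e-05) ≈ -96.23 dB
∠G = (0°) − (81.42° + 58.87°) = -140.29°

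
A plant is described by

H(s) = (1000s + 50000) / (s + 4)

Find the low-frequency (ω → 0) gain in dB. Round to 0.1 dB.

H(0) = 50000 / 4 = 12500
20 log₁₀(12500) ≈ 81.94 dB

81.9 dB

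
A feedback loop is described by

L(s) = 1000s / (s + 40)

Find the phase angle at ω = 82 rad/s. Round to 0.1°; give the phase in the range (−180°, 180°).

26.0°

At s = jω = j82:
zero at origin: s = j82 → |·| = 82, ∠ = 90.00°
pole (s+40): 40 + j82 → |·| = √(40²+82²) = √8324 ≈ 91.236, ∠ = arctan(82/40) ≈ 64.00°
∠L = 90.00° − 64.00° = 26.00°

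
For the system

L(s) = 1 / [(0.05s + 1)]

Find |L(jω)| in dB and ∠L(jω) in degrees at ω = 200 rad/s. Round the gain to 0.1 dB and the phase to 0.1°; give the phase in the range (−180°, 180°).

At ω = 200 rad/s:
pole (1 + j200·0.05) = 1 + j10 → |·| ≈ 10.05, ∠ ≈ 84.29°
|L| = 1 · 1 / (10.05) ≈ 0.099502
Gain = 20 log₁₀(0.099502) ≈ -20.04 dB
∠L = (0°) − (84.29°) = -84.29°

-20.0 dB, -84.3°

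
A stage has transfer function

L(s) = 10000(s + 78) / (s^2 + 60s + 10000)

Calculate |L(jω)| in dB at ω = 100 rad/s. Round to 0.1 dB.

46.5 dB

At s = jω = j100:
zero (s+78): 78 + j100 → |·| = √(78²+100²) = √16084 ≈ 126.82, ∠ = arctan(100/78) ≈ 52.05°
quadratic: (j100)² + 60·j100 + 10000 = 0 + j6000 → |·| ≈ 6000, ∠ ≈ 90.00°
|L| = 10000 · 126.82 / 6000 ≈ 211.37
Gain = 20 log₁₀(211.37) ≈ 46.50 dB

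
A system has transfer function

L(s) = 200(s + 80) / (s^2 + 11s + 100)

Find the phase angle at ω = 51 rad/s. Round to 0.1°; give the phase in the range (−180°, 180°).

-134.8°

At s = jω = j51:
zero (s+80): 80 + j51 → |·| = √(80²+51²) = √9001 ≈ 94.874, ∠ = arctan(51/80) ≈ 32.52°
quadratic: (j51)² + 11·j51 + 100 = -2501 + j561 → |·| ≈ 2563.1, ∠ ≈ 167.36°
∠L = 32.52° − 167.36° = -134.84°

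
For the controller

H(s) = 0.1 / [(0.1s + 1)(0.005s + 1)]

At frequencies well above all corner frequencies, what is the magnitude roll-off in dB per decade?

-40 dB/decade

Each pole contributes −20 dB/decade at high frequency; each zero contributes +20 dB/decade.
Net: 0 zero(s) − 2 pole(s) → -40 dB/decade.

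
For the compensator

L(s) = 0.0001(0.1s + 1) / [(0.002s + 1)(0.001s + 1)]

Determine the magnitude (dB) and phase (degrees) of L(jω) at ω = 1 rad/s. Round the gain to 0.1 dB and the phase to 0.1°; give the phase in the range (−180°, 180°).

-80.0 dB, 5.5°

At ω = 1 rad/s:
zero (1 + j1·0.1) = 1 + j0.1 → |·| ≈ 1.005, ∠ ≈ 5.71°
pole (1 + j1·0.002) = 1 + j0.002 → |·| ≈ 1, ∠ ≈ 0.11°
pole (1 + j1·0.001) = 1 + j0.001 → |·| ≈ 1, ∠ ≈ 0.06°
|L| = 0.0001 · 1.005 / (1 · 1) ≈ 0.0001005
Gain = 20 log₁₀(0.0001005) ≈ -79.96 dB
∠L = (5.71°) − (0.11° + 0.06°) = 5.54°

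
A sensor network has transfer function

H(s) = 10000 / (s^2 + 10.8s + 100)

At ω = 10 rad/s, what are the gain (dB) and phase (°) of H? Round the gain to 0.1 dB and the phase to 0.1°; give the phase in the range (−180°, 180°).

At s = jω = j10:
quadratic: (j10)² + 10.8·j10 + 100 = 0 + j108 → |·| ≈ 108, ∠ ≈ 90.00°
|H| = 10000 / 108 ≈ 92.593
Gain = 20 log₁₀(92.593) ≈ 39.33 dB
∠H = 0.00° − 90.00° = -90.00°

39.3 dB, -90.0°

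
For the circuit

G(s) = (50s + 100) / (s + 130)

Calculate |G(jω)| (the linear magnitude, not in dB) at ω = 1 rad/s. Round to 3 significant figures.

0.860

Substitute s = j1:
Numerator: 50(j1) + 100 = 100 + j50
Denominator: (j1) + 130 = 130 + j1
|N| = √(100² + 50²) ≈ 111.8, ∠N ≈ 26.57°
|D| = √(130² + 1²) ≈ 130, ∠D ≈ 0.44°
|G| = 111.8 / 130 ≈ 0.86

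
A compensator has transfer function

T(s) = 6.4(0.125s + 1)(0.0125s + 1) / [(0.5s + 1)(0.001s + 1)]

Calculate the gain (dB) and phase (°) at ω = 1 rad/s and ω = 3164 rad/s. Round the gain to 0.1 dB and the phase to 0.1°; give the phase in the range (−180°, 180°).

ω = 1: 15.2 dB, -18.8°; ω = 3164: 25.6 dB, 16.0°

At ω = 1 rad/s:
zero (1 + j1·0.125) = 1 + j0.125 → |·| ≈ 1.0078, ∠ ≈ 7.13°
zero (1 + j1·0.0125) = 1 + j0.0125 → |·| ≈ 1.0001, ∠ ≈ 0.72°
pole (1 + j1·0.5) = 1 + j0.5 → |·| ≈ 1.118, ∠ ≈ 26.57°
pole (1 + j1·0.001) = 1 + j0.001 → |·| ≈ 1, ∠ ≈ 0.06°
|T| = 6.4 · 1.0078 · 1.0001 / (1.118 · 1) ≈ 5.7697
Gain = 20 log₁₀(5.7697) ≈ 15.22 dB
∠T = (7.13° + 0.72°) − (26.57° + 0.06°) = -18.78°

At ω = 3164 rad/s:
zero (1 + j3164·0.125) = 1 + j395.5 → |·| ≈ 395.5, ∠ ≈ 89.86°
zero (1 + j3164·0.0125) = 1 + j39.55 → |·| ≈ 39.563, ∠ ≈ 88.55°
pole (1 + j3164·0.5) = 1 + j1582 → |·| ≈ 1582, ∠ ≈ 89.96°
pole (1 + j3164·0.001) = 1 + j3.164 → |·| ≈ 3.3183, ∠ ≈ 72.46°
|T| = 6.4 · 395.5 · 39.563 / (1582 · 3.3183) ≈ 19.076
Gain = 20 log₁₀(19.076) ≈ 25.61 dB
∠T = (89.86° + 88.55°) − (89.96° + 72.46°) = 15.99°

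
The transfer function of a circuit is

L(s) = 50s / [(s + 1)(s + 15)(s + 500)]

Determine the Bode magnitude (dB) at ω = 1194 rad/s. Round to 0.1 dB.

At s = jω = j1194:
zero at origin: s = j1194 → |·| = 1194, ∠ = 90.00°
pole (s+1): 1 + j1194 → |·| = √(1²+1194²) = √1425637 ≈ 1194, ∠ = arctan(1194/1) ≈ 89.95°
pole (s+15): 15 + j1194 → |·| = √(15²+1194²) = √1425861 ≈ 1194.1, ∠ = arctan(1194/15) ≈ 89.28°
pole (s+500): 500 + j1194 → |·| = √(500²+1194²) = √1675636 ≈ 1294.5, ∠ = arctan(1194/500) ≈ 67.28°
|L| = 50 · 1194 / 1.8456e+09 ≈ 3.2347e-05
Gain = 20 log₁₀(3.2347e-05) ≈ -89.80 dB

-89.8 dB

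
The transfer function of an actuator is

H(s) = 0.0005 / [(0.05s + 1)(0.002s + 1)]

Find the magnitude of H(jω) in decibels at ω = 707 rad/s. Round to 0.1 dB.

At ω = 707 rad/s:
pole (1 + j707·0.05) = 1 + j35.35 → |·| ≈ 35.364, ∠ ≈ 88.38°
pole (1 + j707·0.002) = 1 + j1.414 → |·| ≈ 1.7319, ∠ ≈ 54.73°
|H| = 0.0005 · 1 / (35.364 · 1.7319) ≈ 8.1637e-06
Gain = 20 log₁₀(8.1637e-06) ≈ -101.76 dB

-101.8 dB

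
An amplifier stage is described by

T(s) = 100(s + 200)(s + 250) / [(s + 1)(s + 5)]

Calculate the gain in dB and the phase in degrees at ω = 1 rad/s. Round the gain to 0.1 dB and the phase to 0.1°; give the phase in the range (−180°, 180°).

116.8 dB, -55.8°

At s = jω = j1:
zero (s+200): 200 + j1 → |·| = √(200²+1²) = √40001 ≈ 200, ∠ = arctan(1/200) ≈ 0.29°
zero (s+250): 250 + j1 → |·| = √(250²+1²) = √62501 ≈ 250, ∠ = arctan(1/250) ≈ 0.23°
pole (s+1): 1 + j1 → |·| = √(1²+1²) = √2 ≈ 1.4142, ∠ = arctan(1/1) ≈ 45.00°
pole (s+5): 5 + j1 → |·| = √(5²+1²) = √26 ≈ 5.099, ∠ = arctan(1/5) ≈ 11.31°
|T| = 100 · 50000 / 7.211 ≈ 6.9339e+05
Gain = 20 log₁₀(6.9339e+05) ≈ 116.82 dB
∠T = 0.52° − 56.31° = -55.79°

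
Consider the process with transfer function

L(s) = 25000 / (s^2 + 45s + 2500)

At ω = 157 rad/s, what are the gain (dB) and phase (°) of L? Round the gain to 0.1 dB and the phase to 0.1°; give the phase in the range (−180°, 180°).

0.6 dB, -162.3°

At s = jω = j157:
quadratic: (j157)² + 45·j157 + 2500 = -22149 + j7065 → |·| ≈ 23248, ∠ ≈ 162.31°
|L| = 25000 / 23248 ≈ 1.0754
Gain = 20 log₁₀(1.0754) ≈ 0.63 dB
∠L = 0.00° − 162.31° = -162.31°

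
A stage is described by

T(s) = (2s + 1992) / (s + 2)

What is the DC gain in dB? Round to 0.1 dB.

T(0) = 1992 / 2 = 996
20 log₁₀(996) ≈ 59.97 dB

60.0 dB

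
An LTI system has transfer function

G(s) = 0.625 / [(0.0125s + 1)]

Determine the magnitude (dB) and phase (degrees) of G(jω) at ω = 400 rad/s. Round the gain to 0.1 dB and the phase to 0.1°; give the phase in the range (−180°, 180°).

-18.2 dB, -78.7°

At ω = 400 rad/s:
pole (1 + j400·0.0125) = 1 + j5 → |·| ≈ 5.099, ∠ ≈ 78.69°
|G| = 0.625 · 1 / (5.099) ≈ 0.12257
Gain = 20 log₁₀(0.12257) ≈ -18.23 dB
∠G = (0°) − (78.69°) = -78.69°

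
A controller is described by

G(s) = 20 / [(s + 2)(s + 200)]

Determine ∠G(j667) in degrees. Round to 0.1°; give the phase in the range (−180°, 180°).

At s = jω = j667:
pole (s+2): 2 + j667 → |·| = √(2²+667²) = √444893 ≈ 667, ∠ = arctan(667/2) ≈ 89.83°
pole (s+200): 200 + j667 → |·| = √(200²+667²) = √484889 ≈ 696.34, ∠ = arctan(667/200) ≈ 73.31°
∠G = 0.00° − 163.14° = -163.14°

-163.1°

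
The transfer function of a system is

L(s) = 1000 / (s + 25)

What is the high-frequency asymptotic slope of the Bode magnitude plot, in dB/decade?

Each pole contributes −20 dB/decade at high frequency; each zero contributes +20 dB/decade.
Net: 0 zero(s) − 1 pole(s) → -20 dB/decade.

-20 dB/decade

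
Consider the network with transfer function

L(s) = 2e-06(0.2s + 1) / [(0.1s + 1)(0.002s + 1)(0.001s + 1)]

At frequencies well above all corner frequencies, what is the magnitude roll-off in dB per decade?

-40 dB/decade

Each pole contributes −20 dB/decade at high frequency; each zero contributes +20 dB/decade.
Net: 1 zero(s) − 3 pole(s) → -40 dB/decade.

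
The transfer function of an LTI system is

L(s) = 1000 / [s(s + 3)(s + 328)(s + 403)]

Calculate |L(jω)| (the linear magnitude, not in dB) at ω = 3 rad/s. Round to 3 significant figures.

0.000594

At s = jω = j3:
pole (s+3): 3 + j3 → |·| = √(3²+3²) = √18 ≈ 4.2426, ∠ = arctan(3/3) ≈ 45.00°
pole (s+328): 328 + j3 → |·| = √(328²+3²) = √107593 ≈ 328.01, ∠ = arctan(3/328) ≈ 0.52°
pole (s+403): 403 + j3 → |·| = √(403²+3²) = √162418 ≈ 403.01, ∠ = arctan(3/403) ≈ 0.43°
pole at origin: |s| = 3, ∠ = 90.00° (in denominator)
|L| = 1000 / 1.6825e+06 ≈ 0.00059435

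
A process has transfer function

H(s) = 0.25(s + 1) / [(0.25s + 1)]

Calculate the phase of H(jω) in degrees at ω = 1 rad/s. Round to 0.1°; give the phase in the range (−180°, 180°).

At ω = 1 rad/s:
zero (1 + j1·1) = 1 + j1 → |·| ≈ 1.4142, ∠ ≈ 45.00°
pole (1 + j1·0.25) = 1 + j0.25 → |·| ≈ 1.0308, ∠ ≈ 14.04°
∠H = (45.00°) − (14.04°) = 30.96°

31.0°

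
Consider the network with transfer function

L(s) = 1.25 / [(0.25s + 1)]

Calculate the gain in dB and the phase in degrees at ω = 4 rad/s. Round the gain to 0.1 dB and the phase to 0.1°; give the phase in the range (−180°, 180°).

-1.1 dB, -45.0°

At ω = 4 rad/s:
pole (1 + j4·0.25) = 1 + j1 → |·| ≈ 1.4142, ∠ ≈ 45.00°
|L| = 1.25 · 1 / (1.4142) ≈ 0.88389
Gain = 20 log₁₀(0.88389) ≈ -1.07 dB
∠L = (0°) − (45.00°) = -45.00°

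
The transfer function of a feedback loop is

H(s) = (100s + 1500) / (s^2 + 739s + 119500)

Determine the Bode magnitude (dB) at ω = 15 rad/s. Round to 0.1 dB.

Substitute s = j15:
Numerator: 100(j15) + 1500 = 1500 + j1500
Denominator: (j15)^2 + 739(j15) + 119500 = 119275 + j11085
|N| = √(1500² + 1500²) ≈ 2121.3, ∠N ≈ 45.00°
|D| = √(119275² + 11085²) ≈ 1.1979e+05, ∠D ≈ 5.31°
|H| = 2121.3 / 1.1979e+05 ≈ 0.017708
Gain = 20 log₁₀(0.017708) ≈ -35.04 dB

-35.0 dB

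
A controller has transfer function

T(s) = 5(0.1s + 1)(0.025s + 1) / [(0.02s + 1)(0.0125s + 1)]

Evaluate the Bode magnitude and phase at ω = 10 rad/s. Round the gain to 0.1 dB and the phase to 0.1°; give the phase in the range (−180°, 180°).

17.0 dB, 40.6°

At ω = 10 rad/s:
zero (1 + j10·0.1) = 1 + j1 → |·| ≈ 1.4142, ∠ ≈ 45.00°
zero (1 + j10·0.025) = 1 + j0.25 → |·| ≈ 1.0308, ∠ ≈ 14.04°
pole (1 + j10·0.02) = 1 + j0.2 → |·| ≈ 1.0198, ∠ ≈ 11.31°
pole (1 + j10·0.0125) = 1 + j0.125 → |·| ≈ 1.0078, ∠ ≈ 7.13°
|T| = 5 · 1.4142 · 1.0308 / (1.0198 · 1.0078) ≈ 7.092
Gain = 20 log₁₀(7.092) ≈ 17.02 dB
∠T = (45.00° + 14.04°) − (11.31° + 7.13°) = 40.60°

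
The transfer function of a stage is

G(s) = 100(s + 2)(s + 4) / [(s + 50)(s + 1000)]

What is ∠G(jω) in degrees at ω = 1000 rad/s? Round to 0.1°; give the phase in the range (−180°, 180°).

47.5°

At s = jω = j1000:
zero (s+2): 2 + j1000 → |·| = √(2²+1000²) = √1000004 ≈ 1000, ∠ = arctan(1000/2) ≈ 89.89°
zero (s+4): 4 + j1000 → |·| = √(4²+1000²) = √1000016 ≈ 1000, ∠ = arctan(1000/4) ≈ 89.77°
pole (s+50): 50 + j1000 → |·| = √(50²+1000²) = √1002500 ≈ 1001.2, ∠ = arctan(1000/50) ≈ 87.14°
pole (s+1000): 1000 + j1000 → |·| = √(1000²+1000²) = √2000000 ≈ 1414.2, ∠ = arctan(1000/1000) ≈ 45.00°
∠G = 179.66° − 132.14° = 47.52°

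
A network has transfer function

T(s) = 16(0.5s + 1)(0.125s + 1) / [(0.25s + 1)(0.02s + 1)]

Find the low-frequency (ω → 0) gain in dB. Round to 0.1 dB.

24.1 dB

T(0) = 16 · 1 / 1 = 16
20 log₁₀(16) ≈ 24.08 dB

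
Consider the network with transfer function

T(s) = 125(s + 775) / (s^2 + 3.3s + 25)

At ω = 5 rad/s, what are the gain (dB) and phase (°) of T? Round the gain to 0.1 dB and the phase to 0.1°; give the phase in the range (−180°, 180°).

75.4 dB, -89.6°

At s = jω = j5:
zero (s+775): 775 + j5 → |·| = √(775²+5²) = √600650 ≈ 775.02, ∠ = arctan(5/775) ≈ 0.37°
quadratic: (j5)² + 3.3·j5 + 25 = 0 + j16.5 → |·| ≈ 16.5, ∠ ≈ 90.00°
|T| = 125 · 775.02 / 16.5 ≈ 5871.4
Gain = 20 log₁₀(5871.4) ≈ 75.37 dB
∠T = 0.37° − 90.00° = -89.63°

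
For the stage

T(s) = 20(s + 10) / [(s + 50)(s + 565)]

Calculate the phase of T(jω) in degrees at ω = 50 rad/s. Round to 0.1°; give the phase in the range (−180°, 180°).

28.6°

At s = jω = j50:
zero (s+10): 10 + j50 → |·| = √(10²+50²) = √2600 ≈ 50.99, ∠ = arctan(50/10) ≈ 78.69°
pole (s+50): 50 + j50 → |·| = √(50²+50²) = √5000 ≈ 70.711, ∠ = arctan(50/50) ≈ 45.00°
pole (s+565): 565 + j50 → |·| = √(565²+50²) = √321725 ≈ 567.21, ∠ = arctan(50/565) ≈ 5.06°
∠T = 78.69° − 50.06° = 28.63°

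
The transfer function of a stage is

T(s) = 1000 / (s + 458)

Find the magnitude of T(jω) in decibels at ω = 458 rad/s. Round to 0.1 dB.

3.8 dB

At s = jω = j458:
pole (s+458): 458 + j458 → |·| = √(458²+458²) = √419528 ≈ 647.71, ∠ = arctan(458/458) ≈ 45.00°
|T| = 1000 / 647.71 ≈ 1.5439
Gain = 20 log₁₀(1.5439) ≈ 3.77 dB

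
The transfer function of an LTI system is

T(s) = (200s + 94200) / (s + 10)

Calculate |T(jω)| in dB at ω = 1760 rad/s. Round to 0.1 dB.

46.3 dB

Substitute s = j1760:
Numerator: 200(j1760) + 94200 = 94200 + j352000
Denominator: (j1760) + 10 = 10 + j1760
|N| = √(94200² + 352000²) ≈ 3.6439e+05, ∠N ≈ 75.02°
|D| = √(10² + 1760²) ≈ 1760, ∠D ≈ 89.67°
|T| = 3.6439e+05 / 1760 ≈ 207.04
Gain = 20 log₁₀(207.04) ≈ 46.32 dB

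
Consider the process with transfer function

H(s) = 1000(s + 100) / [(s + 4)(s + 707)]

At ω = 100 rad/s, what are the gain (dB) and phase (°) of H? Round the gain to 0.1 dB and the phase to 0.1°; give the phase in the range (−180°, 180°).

At s = jω = j100:
zero (s+100): 100 + j100 → |·| = √(100²+100²) = √20000 ≈ 141.42, ∠ = arctan(100/100) ≈ 45.00°
pole (s+4): 4 + j100 → |·| = √(4²+100²) = √10016 ≈ 100.08, ∠ = arctan(100/4) ≈ 87.71°
pole (s+707): 707 + j100 → |·| = √(707²+100²) = √509849 ≈ 714.04, ∠ = arctan(100/707) ≈ 8.05°
|H| = 1000 · 141.42 / 71461 ≈ 1.979
Gain = 20 log₁₀(1.979) ≈ 5.93 dB
∠H = 45.00° − 95.76° = -50.76°

5.9 dB, -50.8°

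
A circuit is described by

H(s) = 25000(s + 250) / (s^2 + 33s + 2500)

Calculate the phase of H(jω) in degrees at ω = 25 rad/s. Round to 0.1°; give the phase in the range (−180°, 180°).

-18.0°

At s = jω = j25:
zero (s+250): 250 + j25 → |·| = √(250²+25²) = √63125 ≈ 251.25, ∠ = arctan(25/250) ≈ 5.71°
quadratic: (j25)² + 33·j25 + 2500 = 1875 + j825 → |·| ≈ 2048.5, ∠ ≈ 23.75°
∠H = 5.71° − 23.75° = -18.04°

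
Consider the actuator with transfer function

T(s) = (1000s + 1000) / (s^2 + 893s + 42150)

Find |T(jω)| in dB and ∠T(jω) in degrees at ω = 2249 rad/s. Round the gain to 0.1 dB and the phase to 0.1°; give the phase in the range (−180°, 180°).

Substitute s = j2249:
Numerator: 1000(j2249) + 1000 = 1000 + j2249000
Denominator: (j2249)^2 + 893(j2249) + 42150 = -5015851 + j2008357
|N| = √(1000² + 2249000²) ≈ 2.249e+06, ∠N ≈ 89.97°
|D| = √(5015851² + 2008357²) ≈ 5.403e+06, ∠D ≈ 158.18°
|T| = 2.249e+06 / 5.403e+06 ≈ 0.41625
Gain = 20 log₁₀(0.41625) ≈ -7.61 dB
∠T = 89.97° − 158.18° = -68.21°

-7.6 dB, -68.2°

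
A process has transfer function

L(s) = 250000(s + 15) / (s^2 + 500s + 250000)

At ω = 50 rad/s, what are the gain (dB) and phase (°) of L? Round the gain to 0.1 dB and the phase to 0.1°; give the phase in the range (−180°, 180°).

At s = jω = j50:
zero (s+15): 15 + j50 → |·| = √(15²+50²) = √2725 ≈ 52.202, ∠ = arctan(50/15) ≈ 73.30°
quadratic: (j50)² + 500·j50 + 250000 = 247500 + j25000 → |·| ≈ 2.4876e+05, ∠ ≈ 5.77°
|L| = 250000 · 52.202 / 2.4876e+05 ≈ 52.462
Gain = 20 log₁₀(52.462) ≈ 34.40 dB
∠L = 73.30° − 5.77° = 67.53°

34.4 dB, 67.5°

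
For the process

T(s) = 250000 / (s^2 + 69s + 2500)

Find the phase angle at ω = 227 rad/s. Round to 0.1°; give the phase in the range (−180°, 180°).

-162.3°

At s = jω = j227:
quadratic: (j227)² + 69·j227 + 2500 = -49029 + j15663 → |·| ≈ 51470, ∠ ≈ 162.28°
∠T = 0.00° − 162.28° = -162.28°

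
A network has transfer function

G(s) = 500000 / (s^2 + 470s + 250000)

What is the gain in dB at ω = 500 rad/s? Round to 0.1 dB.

At s = jω = j500:
quadratic: (j500)² + 470·j500 + 250000 = 0 + j235000 → |·| ≈ 2.35e+05, ∠ ≈ 90.00°
|G| = 500000 / 2.35e+05 ≈ 2.1277
Gain = 20 log₁₀(2.1277) ≈ 6.56 dB

6.6 dB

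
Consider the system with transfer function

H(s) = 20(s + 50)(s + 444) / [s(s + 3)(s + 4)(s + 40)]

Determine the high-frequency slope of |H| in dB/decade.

-40 dB/decade

Each pole contributes −20 dB/decade at high frequency; each zero contributes +20 dB/decade.
Net: 2 zero(s) − 4 pole(s) → -40 dB/decade.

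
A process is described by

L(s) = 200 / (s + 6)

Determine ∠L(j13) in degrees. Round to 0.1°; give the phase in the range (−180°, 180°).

Substitute s = j13:
Numerator: 200 = 200 + j0
Denominator: (j13) + 6 = 6 + j13
|N| = √(200² + 0²) ≈ 200, ∠N ≈ 0.00°
|D| = √(6² + 13²) ≈ 14.318, ∠D ≈ 65.22°
∠L = 0.00° − 65.22° = -65.22°

-65.2°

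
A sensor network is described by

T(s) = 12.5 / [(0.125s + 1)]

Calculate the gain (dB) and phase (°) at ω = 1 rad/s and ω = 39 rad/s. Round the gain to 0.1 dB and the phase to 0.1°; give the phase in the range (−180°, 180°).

At ω = 1 rad/s:
pole (1 + j1·0.125) = 1 + j0.125 → |·| ≈ 1.0078, ∠ ≈ 7.13°
|T| = 12.5 · 1 / (1.0078) ≈ 12.403
Gain = 20 log₁₀(12.403) ≈ 21.87 dB
∠T = (0°) − (7.13°) = -7.13°

At ω = 39 rad/s:
pole (1 + j39·0.125) = 1 + j4.875 → |·| ≈ 4.9765, ∠ ≈ 78.41°
|T| = 12.5 · 1 / (4.9765) ≈ 2.5118
Gain = 20 log₁₀(2.5118) ≈ 8.00 dB
∠T = (0°) − (78.41°) = -78.41°

ω = 1: 21.9 dB, -7.1°; ω = 39: 8.0 dB, -78.4°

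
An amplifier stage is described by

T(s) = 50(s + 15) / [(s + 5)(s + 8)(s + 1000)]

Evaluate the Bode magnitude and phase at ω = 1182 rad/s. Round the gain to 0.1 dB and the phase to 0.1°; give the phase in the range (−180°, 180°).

At s = jω = j1182:
zero (s+15): 15 + j1182 → |·| = √(15²+1182²) = √1397349 ≈ 1182.1, ∠ = arctan(1182/15) ≈ 89.27°
pole (s+5): 5 + j1182 → |·| = √(5²+1182²) = √1397149 ≈ 1182, ∠ = arctan(1182/5) ≈ 89.76°
pole (s+8): 8 + j1182 → |·| = √(8²+1182²) = √1397188 ≈ 1182, ∠ = arctan(1182/8) ≈ 89.61°
pole (s+1000): 1000 + j1182 → |·| = √(1000²+1182²) = √2397124 ≈ 1548.3, ∠ = arctan(1182/1000) ≈ 49.77°
|T| = 50 · 1182.1 / 2.1632e+09 ≈ 2.7323e-05
Gain = 20 log₁₀(2.7323e-05) ≈ -91.27 dB
∠T = 89.27° − 229.14° = -139.87°

-91.3 dB, -139.9°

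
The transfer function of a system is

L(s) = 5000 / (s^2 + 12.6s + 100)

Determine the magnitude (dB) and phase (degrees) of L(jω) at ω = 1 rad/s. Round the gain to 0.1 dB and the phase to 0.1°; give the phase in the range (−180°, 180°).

34.0 dB, -7.3°

At s = jω = j1:
quadratic: (j1)² + 12.6·j1 + 100 = 99 + j12.6 → |·| ≈ 99.799, ∠ ≈ 7.25°
|L| = 5000 / 99.799 ≈ 50.101
Gain = 20 log₁₀(50.101) ≈ 34.00 dB
∠L = 0.00° − 7.25° = -7.25°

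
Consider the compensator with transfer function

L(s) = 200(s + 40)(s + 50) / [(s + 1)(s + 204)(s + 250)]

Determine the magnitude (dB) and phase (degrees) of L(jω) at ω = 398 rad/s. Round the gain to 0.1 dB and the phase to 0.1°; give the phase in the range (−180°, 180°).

-8.3 dB, -43.5°

At s = jω = j398:
zero (s+40): 40 + j398 → |·| = √(40²+398²) = √160004 ≈ 400, ∠ = arctan(398/40) ≈ 84.26°
zero (s+50): 50 + j398 → |·| = √(50²+398²) = √160904 ≈ 401.13, ∠ = arctan(398/50) ≈ 82.84°
pole (s+1): 1 + j398 → |·| = √(1²+398²) = √158405 ≈ 398, ∠ = arctan(398/1) ≈ 89.86°
pole (s+204): 204 + j398 → |·| = √(204²+398²) = √200020 ≈ 447.24, ∠ = arctan(398/204) ≈ 62.86°
pole (s+250): 250 + j398 → |·| = √(250²+398²) = √220904 ≈ 470, ∠ = arctan(398/250) ≈ 57.87°
|L| = 200 · 1.6045e+05 / 8.3661e+07 ≈ 0.38357
Gain = 20 log₁₀(0.38357) ≈ -8.32 dB
∠L = 167.10° − 210.59° = -43.49°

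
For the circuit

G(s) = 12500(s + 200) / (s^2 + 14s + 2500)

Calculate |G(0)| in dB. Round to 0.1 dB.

60.0 dB

G(0) = 12500·200 / 2500 = 1000
20 log₁₀(1000) ≈ 60.00 dB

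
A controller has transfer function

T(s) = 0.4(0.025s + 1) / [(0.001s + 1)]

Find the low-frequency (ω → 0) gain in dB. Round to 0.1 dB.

T(0) = 0.4 · 1 / 1 = 0.4
20 log₁₀(0.4) ≈ -7.96 dB

-8.0 dB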